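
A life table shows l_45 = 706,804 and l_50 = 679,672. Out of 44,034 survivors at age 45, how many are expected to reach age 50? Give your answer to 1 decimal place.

The relevant probability is 679,672/706,804 = 0.961613.
Expected number = 44,034 × 0.961613 = 42343.7.

42343.7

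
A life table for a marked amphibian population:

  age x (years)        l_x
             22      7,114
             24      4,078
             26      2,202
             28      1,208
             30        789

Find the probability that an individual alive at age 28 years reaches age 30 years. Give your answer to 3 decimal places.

The conditional survival probability is l_30/l_28 = 789/1,208 = 0.653146.

0.653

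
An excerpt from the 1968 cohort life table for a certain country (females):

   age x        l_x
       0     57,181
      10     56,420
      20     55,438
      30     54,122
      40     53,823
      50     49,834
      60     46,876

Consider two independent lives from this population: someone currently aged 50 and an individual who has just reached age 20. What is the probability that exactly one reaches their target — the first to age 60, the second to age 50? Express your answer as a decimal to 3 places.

0.148

p₁ = l_60/l_50 = 46,876/49,834 = 0.940643; p₂ = l_50/l_20 = 49,834/55,438 = 0.898914.
P(exactly one) = p₁(1−p₂) + (1−p₁)p₂ = 0.095086 + 0.053357 = 0.148443.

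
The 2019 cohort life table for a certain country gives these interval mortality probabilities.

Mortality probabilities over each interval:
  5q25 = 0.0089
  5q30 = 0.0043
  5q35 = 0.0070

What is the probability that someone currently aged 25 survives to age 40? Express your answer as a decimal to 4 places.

0.9799

Chaining the interval survival probabilities: (1 − 0.0089) × (1 − 0.0043) × (1 − 0.0070).
= 0.9911 × 0.9957 × 0.9930 = 0.979930.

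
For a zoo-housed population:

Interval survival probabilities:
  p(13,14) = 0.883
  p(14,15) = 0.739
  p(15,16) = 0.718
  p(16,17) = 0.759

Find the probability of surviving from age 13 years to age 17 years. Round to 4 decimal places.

P(survive 13→17) = 0.883 × 0.739 × 0.718 × 0.759.
= 0.355608.

0.3556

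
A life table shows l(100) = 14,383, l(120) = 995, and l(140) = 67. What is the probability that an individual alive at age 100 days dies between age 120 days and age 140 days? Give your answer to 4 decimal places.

This is the probability of reaching 120 but not 140, conditional on being alive at 100: (l(120) − l(140)) / l(100).
= (995 − 67) / 14,383 = 928 / 14,383 = 0.064521.

0.0645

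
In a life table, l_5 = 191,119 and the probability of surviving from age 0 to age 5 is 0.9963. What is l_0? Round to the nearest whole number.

191829

l_0 = l_5 / p = 191,119 / 0.9963 = 191829.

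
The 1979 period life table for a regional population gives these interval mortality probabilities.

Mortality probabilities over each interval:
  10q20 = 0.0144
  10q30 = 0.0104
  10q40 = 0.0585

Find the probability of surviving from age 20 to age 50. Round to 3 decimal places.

The overall survival probability is (1 − 0.0144) × (1 − 0.0104) × (1 − 0.0585).
= 0.9856 × 0.9896 × 0.9415 = 0.918292.

0.918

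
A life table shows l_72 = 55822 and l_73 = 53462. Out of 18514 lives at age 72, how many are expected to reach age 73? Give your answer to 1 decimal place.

17731.3

The relevant probability is 53462/55822 = 0.957723.
Expected number = 18514 × 0.957723 = 17731.3.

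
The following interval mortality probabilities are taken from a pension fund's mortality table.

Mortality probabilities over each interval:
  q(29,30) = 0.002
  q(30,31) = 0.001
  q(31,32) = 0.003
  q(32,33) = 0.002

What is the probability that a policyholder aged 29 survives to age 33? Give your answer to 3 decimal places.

0.992

Chaining the interval survival probabilities: (1 − 0.002) × (1 − 0.001) × (1 − 0.003) × (1 − 0.002).
= 0.998 × 0.999 × 0.997 × 0.998 = 0.992023.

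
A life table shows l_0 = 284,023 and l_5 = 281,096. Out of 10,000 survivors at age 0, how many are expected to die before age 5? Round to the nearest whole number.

The relevant probability is 1 − 281,096/284,023 = 0.010306.
Expected number = 10,000 × 0.010306 = 103.

103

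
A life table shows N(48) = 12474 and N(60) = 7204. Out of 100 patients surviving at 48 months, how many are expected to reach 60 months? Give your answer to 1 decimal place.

The relevant probability is 7204/12474 = 0.577521.
Expected number = 100 × 0.577521 = 57.8.

57.8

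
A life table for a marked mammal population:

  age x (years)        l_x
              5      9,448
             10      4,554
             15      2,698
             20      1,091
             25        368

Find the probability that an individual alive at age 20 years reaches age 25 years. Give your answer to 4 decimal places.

0.3373

The conditional survival probability is l_25/l_20 = 368/1,091 = 0.337305.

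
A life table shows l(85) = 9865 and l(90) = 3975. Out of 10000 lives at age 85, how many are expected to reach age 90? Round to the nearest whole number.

The relevant probability is 3975/9865 = 0.402940.
Expected number = 10000 × 0.402940 = 4029.

4029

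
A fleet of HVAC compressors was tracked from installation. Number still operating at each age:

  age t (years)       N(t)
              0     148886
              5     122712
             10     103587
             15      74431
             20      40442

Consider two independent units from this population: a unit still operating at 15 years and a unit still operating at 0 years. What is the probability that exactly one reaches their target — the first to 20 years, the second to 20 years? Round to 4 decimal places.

p₁ = N(20)/N(15) = 40442/74431 = 0.543349; p₂ = N(20)/N(0) = 40442/148886 = 0.271631.
P(exactly one) = p₁(1−p₂) + (1−p₁)p₂ = 0.395759 + 0.124041 = 0.519799.

0.5198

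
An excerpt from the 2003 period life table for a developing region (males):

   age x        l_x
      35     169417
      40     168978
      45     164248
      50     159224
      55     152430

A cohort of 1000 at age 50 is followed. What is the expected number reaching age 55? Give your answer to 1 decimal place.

The relevant probability is 152430/159224 = 0.957331.
Expected number = 1000 × 0.957331 = 957.3.

957.3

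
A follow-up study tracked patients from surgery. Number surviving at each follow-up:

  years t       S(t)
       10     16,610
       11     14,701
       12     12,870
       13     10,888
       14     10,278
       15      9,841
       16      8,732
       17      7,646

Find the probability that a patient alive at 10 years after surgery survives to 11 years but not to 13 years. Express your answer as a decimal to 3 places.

0.230

This is the probability of reaching 11 but not 13, conditional on being alive at 10: (S(11) − S(13)) / S(10).
= (14,701 − 10,888) / 16,610 = 3,813 / 16,610 = 0.229561.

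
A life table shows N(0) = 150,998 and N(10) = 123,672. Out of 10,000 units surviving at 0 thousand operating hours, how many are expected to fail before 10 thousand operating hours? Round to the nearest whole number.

The relevant probability is 1 − 123,672/150,998 = 0.180969.
Expected number = 10,000 × 0.180969 = 1810.

1810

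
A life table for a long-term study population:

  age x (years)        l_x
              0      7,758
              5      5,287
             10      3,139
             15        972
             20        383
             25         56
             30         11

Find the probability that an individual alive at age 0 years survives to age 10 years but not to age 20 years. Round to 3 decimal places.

This is the probability of reaching 10 but not 20, conditional on being alive at 0: (l_10 − l_20) / l_0.
= (3,139 − 383) / 7,758 = 2,756 / 7,758 = 0.355246.

0.355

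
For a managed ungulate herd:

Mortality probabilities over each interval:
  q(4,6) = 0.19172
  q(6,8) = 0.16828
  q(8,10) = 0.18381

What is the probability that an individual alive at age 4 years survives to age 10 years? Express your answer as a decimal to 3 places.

Survival from 4 to 10 is the product of surviving each interval: (1 − 0.19172) × (1 − 0.16828) × (1 − 0.18381).
= 0.80828 × 0.83172 × 0.81619 = 0.548694.

0.549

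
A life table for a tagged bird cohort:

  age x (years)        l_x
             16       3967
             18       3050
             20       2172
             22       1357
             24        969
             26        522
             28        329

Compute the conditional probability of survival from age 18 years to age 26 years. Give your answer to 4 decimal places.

The conditional survival probability is l_26/l_18 = 522/3050 = 0.171148.

0.1711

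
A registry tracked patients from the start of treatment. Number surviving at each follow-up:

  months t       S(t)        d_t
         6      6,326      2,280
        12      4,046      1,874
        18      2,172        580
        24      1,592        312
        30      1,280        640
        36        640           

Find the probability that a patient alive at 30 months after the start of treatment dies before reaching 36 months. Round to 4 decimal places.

P(die before 36 | alive at 30) = 1 − S(36)/S(30) = 1 − 640/1,280 = (640)/1,280 = 0.500000.

0.5000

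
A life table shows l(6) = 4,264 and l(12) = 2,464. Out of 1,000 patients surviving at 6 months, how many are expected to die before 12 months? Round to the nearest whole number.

The relevant probability is 1 − 2,464/4,264 = 0.422139.
Expected number = 1,000 × 0.422139 = 422.

422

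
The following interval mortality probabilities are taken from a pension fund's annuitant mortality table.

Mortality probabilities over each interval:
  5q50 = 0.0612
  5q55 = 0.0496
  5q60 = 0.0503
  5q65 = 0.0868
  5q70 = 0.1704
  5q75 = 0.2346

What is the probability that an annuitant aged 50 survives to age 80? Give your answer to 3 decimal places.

Survival from 50 to 80 is the product of surviving each interval: (1 − 0.0612) × (1 − 0.0496) × (1 − 0.0503) × (1 − 0.0868) × (1 − 0.1704) × (1 − 0.2346).
= 0.9388 × 0.9504 × 0.9497 × 0.9132 × 0.8296 × 0.7654 = 0.491348.

0.491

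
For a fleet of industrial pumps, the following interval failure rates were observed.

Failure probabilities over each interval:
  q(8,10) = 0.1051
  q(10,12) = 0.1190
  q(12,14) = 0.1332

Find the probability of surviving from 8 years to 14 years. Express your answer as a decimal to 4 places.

0.6834

The overall survival probability is (1 − 0.1051) × (1 − 0.1190) × (1 − 0.1332).
= 0.8949 × 0.8810 × 0.8668 = 0.683391.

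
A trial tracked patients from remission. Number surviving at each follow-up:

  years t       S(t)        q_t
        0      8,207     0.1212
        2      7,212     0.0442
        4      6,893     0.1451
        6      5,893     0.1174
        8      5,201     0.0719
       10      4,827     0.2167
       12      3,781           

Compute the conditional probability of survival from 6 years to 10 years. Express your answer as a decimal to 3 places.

The conditional survival probability is S(10)/S(6) = 4,827/5,893 = 0.819107.

0.819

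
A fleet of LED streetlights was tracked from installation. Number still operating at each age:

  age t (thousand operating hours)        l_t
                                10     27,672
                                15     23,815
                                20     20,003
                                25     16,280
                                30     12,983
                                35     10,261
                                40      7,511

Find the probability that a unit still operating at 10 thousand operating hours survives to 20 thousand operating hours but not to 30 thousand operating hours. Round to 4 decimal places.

0.2537

This is the probability of reaching 20 but not 30, conditional on being operational at 10: (l_20 − l_30) / l_10.
= (20,003 − 12,983) / 27,672 = 7,020 / 27,672 = 0.253686.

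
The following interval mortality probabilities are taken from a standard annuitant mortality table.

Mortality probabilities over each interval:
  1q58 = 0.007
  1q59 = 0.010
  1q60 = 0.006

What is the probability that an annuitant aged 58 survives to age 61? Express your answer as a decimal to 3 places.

Chaining the interval survival probabilities: (1 − 0.007) × (1 − 0.010) × (1 − 0.006).
= 0.993 × 0.990 × 0.994 = 0.977172.

0.977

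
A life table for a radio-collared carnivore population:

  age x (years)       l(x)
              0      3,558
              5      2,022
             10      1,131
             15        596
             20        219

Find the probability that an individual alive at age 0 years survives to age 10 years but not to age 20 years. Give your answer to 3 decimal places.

0.256

This is the probability of reaching 10 but not 20, conditional on being alive at 0: (l(10) − l(20)) / l(0).
= (1,131 − 219) / 3,558 = 912 / 3,558 = 0.256324.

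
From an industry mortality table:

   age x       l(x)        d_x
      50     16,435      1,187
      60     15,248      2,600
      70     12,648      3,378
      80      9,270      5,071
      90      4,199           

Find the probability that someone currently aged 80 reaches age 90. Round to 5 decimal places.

0.45297

The conditional survival probability is l(90)/l(80) = 4,199/9,270 = 0.452967.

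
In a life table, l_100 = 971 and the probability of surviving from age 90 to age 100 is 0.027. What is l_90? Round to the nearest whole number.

35963

l_90 = l_100 / p = 971 / 0.027 = 35963.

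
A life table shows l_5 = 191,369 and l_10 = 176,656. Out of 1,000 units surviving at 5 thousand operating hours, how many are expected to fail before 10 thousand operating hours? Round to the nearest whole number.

The relevant probability is 1 − 176,656/191,369 = 0.076883.
Expected number = 1,000 × 0.076883 = 77.

77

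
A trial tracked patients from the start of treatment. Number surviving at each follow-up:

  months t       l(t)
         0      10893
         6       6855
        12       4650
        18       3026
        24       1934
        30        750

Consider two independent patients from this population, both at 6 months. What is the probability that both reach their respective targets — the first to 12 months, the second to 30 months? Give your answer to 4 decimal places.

0.0742

p₁ = l(12)/l(6) = 4650/6855 = 0.678337; p₂ = l(30)/l(6) = 750/6855 = 0.109409.
P(both) = p₁ × p₂ = 0.678337 × 0.109409 = 0.074216.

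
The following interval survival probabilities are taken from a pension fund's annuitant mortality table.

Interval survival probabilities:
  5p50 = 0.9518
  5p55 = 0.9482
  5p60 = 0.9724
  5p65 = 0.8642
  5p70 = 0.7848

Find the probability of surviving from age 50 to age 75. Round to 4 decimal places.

The overall survival probability is 0.9518 × 0.9482 × 0.9724 × 0.8642 × 0.7848.
= 0.595201.

0.5952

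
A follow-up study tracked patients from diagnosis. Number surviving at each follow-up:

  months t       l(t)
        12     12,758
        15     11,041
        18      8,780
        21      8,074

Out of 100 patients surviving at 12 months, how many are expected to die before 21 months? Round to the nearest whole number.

The relevant probability is 1 − 8,074/12,758 = 0.367142.
Expected number = 100 × 0.367142 = 37.

37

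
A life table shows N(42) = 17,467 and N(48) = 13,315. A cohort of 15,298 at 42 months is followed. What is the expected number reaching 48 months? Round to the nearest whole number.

The relevant probability is 13,315/17,467 = 0.762295.
Expected number = 15,298 × 0.762295 = 11662.

11662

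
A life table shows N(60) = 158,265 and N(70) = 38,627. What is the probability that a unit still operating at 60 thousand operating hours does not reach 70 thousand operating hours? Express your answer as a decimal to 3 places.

0.756

P(fail before 70 | operational at 60) = 1 − N(70)/N(60) = 1 − 38,627/158,265 = (119,638)/158,265 = 0.755935.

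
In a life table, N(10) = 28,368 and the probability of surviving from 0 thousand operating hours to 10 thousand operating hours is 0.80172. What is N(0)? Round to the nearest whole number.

35384

N(0) = N(10) / p = 28,368 / 0.80172 = 35384.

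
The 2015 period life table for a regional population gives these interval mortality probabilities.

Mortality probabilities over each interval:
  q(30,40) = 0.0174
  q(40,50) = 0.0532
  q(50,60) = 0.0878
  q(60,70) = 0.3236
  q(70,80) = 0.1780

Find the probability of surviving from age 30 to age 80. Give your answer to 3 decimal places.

0.472

P(survive 30→80) = (1 − 0.0174) × (1 − 0.0532) × (1 − 0.0878) × (1 − 0.3236) × (1 − 0.1780).
= 0.9826 × 0.9468 × 0.9122 × 0.6764 × 0.8220 = 0.471846.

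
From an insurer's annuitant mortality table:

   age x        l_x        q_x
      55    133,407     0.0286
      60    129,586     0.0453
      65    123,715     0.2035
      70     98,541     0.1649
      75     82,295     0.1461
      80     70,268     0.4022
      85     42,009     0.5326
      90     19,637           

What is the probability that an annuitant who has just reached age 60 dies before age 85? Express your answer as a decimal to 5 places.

P(die before 85 | alive at 60) = 1 − l_85/l_60 = 1 − 42,009/129,586 = (87,577)/129,586 = 0.675821.

0.67582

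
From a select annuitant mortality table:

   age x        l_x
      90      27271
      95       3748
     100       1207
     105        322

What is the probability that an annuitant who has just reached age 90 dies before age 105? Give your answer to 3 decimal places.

P(die before 105 | alive at 90) = 1 − l_105/l_90 = 1 − 322/27271 = (26949)/27271 = 0.988193.

0.988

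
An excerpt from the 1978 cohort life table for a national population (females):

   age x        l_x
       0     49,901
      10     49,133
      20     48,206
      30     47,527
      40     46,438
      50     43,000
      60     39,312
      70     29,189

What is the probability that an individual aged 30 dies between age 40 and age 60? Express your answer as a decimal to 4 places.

We want 10|20q30 = (l_40 − l_60)/l_30.
This is the probability of reaching 40 but not 60, conditional on being alive at 30: (l_40 − l_60) / l_30.
= (46,438 − 39,312) / 47,527 = 7,126 / 47,527 = 0.149936.

0.1499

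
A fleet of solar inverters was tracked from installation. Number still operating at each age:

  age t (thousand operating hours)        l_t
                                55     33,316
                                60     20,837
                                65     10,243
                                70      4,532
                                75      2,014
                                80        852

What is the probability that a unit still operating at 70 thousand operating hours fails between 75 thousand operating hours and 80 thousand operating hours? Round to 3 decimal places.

This is the probability of reaching 75 but not 80, conditional on being operational at 70: (l_75 − l_80) / l_70.
= (2,014 − 852) / 4,532 = 1,162 / 4,532 = 0.256399.

0.256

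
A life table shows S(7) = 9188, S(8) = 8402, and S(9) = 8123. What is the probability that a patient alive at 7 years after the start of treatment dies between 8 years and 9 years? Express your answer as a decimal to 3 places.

0.030

This is the probability of reaching 8 but not 9, conditional on being alive at 7: (S(8) − S(9)) / S(7).
= (8402 − 8123) / 9188 = 279 / 9188 = 0.030366.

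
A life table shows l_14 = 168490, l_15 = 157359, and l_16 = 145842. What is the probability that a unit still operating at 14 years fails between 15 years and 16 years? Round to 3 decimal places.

0.068

This is the probability of reaching 15 but not 16, conditional on being operational at 14: (l_15 − l_16) / l_14.
= (157359 − 145842) / 168490 = 11517 / 168490 = 0.068354.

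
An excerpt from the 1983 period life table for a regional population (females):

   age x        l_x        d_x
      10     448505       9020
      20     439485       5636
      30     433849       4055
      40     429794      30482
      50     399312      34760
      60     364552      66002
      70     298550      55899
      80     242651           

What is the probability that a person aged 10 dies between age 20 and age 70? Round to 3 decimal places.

We want 10|50q10 = (l_20 − l_70)/l_10.
This is the probability of reaching 20 but not 70, conditional on being alive at 10: (l_20 − l_70) / l_10.
= (439485 − 298550) / 448505 = 140935 / 448505 = 0.314233.

0.314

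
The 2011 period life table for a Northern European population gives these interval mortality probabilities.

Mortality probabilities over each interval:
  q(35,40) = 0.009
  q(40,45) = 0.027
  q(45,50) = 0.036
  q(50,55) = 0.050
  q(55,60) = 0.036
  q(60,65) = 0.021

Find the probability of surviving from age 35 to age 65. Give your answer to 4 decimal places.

Survival from 35 to 65 is the product of surviving each interval: (1 − 0.009) × (1 − 0.027) × (1 − 0.036) × (1 − 0.050) × (1 − 0.036) × (1 − 0.021).
= 0.991 × 0.973 × 0.964 × 0.950 × 0.964 × 0.979 = 0.833387.

0.8334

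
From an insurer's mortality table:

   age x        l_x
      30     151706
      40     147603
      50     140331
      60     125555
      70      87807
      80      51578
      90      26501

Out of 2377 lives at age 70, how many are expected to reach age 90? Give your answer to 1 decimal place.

The relevant probability is 26501/87807 = 0.301810.
Expected number = 2377 × 0.301810 = 717.4.

717.4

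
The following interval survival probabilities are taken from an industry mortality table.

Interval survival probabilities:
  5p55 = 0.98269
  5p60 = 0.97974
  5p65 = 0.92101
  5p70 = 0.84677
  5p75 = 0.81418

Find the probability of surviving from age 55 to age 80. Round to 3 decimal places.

0.611

25p55 = 0.98269 × 0.97974 × 0.92101 × 0.84677 × 0.81418.
= 0.611333.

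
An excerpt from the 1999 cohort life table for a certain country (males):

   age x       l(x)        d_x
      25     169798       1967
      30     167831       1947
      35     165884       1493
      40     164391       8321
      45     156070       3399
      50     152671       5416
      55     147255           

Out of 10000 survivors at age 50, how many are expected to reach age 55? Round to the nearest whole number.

9645

The relevant probability is 147255/152671 = 0.964525.
Expected number = 10000 × 0.964525 = 9645.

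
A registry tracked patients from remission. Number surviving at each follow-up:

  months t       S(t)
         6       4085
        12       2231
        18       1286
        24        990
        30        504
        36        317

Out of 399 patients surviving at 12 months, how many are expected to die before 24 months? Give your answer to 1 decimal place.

The relevant probability is 1 − 990/2231 = 0.556253.
Expected number = 399 × 0.556253 = 221.9.

221.9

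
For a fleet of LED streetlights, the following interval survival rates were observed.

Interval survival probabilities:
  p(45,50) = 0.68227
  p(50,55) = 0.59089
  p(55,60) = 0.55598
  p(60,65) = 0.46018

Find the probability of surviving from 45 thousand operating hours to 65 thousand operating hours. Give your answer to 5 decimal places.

0.10315

The overall survival probability is 0.68227 × 0.59089 × 0.55598 × 0.46018.
= 0.103145.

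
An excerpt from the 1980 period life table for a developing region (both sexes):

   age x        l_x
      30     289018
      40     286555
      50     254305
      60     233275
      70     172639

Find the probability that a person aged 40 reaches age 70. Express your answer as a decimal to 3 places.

We want 30p40 = l_70/l_40.
The conditional survival probability is l_70/l_40 = 172639/286555 = 0.602464.

0.602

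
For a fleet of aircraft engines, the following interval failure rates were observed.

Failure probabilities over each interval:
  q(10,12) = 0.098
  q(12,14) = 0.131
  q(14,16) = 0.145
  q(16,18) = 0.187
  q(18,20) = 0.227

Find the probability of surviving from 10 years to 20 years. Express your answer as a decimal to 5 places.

0.42117

Chaining the interval survival probabilities: (1 − 0.098) × (1 − 0.131) × (1 − 0.145) × (1 − 0.187) × (1 − 0.227).
= 0.902 × 0.869 × 0.855 × 0.813 × 0.773 = 0.421175.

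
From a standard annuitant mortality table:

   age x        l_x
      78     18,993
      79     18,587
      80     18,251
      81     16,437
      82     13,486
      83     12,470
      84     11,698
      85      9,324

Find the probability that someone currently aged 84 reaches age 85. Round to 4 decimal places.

0.7971

We want 1p84 = l_85/l_84.
The conditional survival probability is l_85/l_84 = 9,324/11,698 = 0.797059.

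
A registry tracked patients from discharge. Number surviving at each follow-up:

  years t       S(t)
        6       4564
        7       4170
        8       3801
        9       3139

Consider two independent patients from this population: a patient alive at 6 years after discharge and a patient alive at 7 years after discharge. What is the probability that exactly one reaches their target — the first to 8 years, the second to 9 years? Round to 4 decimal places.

p₁ = S(8)/S(6) = 3801/4564 = 0.832822; p₂ = S(9)/S(7) = 3139/4170 = 0.752758.
P(exactly one) = p₁(1−p₂) + (1−p₁)p₂ = 0.205909 + 0.125845 = 0.331753.

0.3318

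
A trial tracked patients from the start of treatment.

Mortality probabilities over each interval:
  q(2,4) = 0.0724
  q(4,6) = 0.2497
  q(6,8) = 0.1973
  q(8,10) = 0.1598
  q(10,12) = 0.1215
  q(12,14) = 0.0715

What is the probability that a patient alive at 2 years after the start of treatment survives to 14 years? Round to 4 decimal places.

The overall survival probability is (1 − 0.0724) × (1 − 0.2497) × (1 − 0.1973) × (1 − 0.1598) × (1 − 0.1215) × (1 − 0.0715).
= 0.9276 × 0.7503 × 0.8027 × 0.8402 × 0.8785 × 0.9285 = 0.382873.

0.3829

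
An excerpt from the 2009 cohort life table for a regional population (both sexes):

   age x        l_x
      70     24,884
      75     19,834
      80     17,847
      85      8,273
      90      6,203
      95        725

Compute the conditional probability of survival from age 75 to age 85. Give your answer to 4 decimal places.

0.4171

We want 10p75 = l_85/l_75.
The conditional survival probability is l_85/l_75 = 8,273/19,834 = 0.417112.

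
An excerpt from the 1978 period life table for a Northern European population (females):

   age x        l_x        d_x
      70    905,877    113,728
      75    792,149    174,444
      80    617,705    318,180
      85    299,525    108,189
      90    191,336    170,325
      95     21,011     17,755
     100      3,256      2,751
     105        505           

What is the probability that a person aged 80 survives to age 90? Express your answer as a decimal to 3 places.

0.310

We want 10p80 = l_90/l_80.
The conditional survival probability is l_90/l_80 = 191,336/617,705 = 0.309753.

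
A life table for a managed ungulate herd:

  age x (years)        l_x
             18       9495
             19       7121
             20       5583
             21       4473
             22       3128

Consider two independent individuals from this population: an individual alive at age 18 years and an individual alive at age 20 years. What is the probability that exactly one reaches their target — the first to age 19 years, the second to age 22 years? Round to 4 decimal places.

p₁ = l_19/l_18 = 7121/9495 = 0.749974; p₂ = l_22/l_20 = 3128/5583 = 0.560272.
P(exactly one) = p₁(1−p₂) + (1−p₁)p₂ = 0.329785 + 0.140083 = 0.469867.

0.4699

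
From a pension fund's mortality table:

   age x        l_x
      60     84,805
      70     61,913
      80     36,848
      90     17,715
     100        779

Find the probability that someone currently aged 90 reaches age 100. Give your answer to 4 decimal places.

The conditional survival probability is l_100/l_90 = 779/17,715 = 0.043974.

0.0440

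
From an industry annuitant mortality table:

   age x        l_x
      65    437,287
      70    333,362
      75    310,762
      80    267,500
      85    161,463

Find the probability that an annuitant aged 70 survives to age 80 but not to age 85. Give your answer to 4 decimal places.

We want 10|5q70 = (l_80 − l_85)/l_70.
This is the probability of reaching 80 but not 85, conditional on being alive at 70: (l_80 − l_85) / l_70.
= (267,500 − 161,463) / 333,362 = 106,037 / 333,362 = 0.318084.

0.3181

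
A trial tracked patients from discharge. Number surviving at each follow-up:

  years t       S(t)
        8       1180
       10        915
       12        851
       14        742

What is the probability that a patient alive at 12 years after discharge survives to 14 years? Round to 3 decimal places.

The conditional survival probability is S(14)/S(12) = 742/851 = 0.871915.

0.872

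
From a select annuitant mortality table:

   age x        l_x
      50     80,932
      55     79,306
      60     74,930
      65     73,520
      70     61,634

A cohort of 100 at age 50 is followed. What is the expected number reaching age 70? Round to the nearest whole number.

76

The relevant probability is 61,634/80,932 = 0.761553.
Expected number = 100 × 0.761553 = 76.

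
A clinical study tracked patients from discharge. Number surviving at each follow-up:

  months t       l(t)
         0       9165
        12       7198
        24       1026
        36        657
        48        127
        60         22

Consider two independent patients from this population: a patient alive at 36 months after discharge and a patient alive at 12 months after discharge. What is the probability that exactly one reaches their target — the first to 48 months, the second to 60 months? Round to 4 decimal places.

0.1952

p₁ = l(48)/l(36) = 127/657 = 0.193303; p₂ = l(60)/l(12) = 22/7198 = 0.003056.
P(exactly one) = p₁(1−p₂) + (1−p₁)p₂ = 0.192712 + 0.002465 = 0.195178.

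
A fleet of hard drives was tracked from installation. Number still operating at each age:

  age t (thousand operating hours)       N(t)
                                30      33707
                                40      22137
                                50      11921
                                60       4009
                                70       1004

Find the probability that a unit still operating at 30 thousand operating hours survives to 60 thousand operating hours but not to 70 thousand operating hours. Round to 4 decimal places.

This is the probability of reaching 60 but not 70, conditional on being operational at 30: (N(60) − N(70)) / N(30).
= (4009 − 1004) / 33707 = 3005 / 33707 = 0.089151.

0.0892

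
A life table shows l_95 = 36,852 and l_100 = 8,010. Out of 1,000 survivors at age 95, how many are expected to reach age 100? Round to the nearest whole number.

The relevant probability is 8,010/36,852 = 0.217356.
Expected number = 1,000 × 0.217356 = 217.

217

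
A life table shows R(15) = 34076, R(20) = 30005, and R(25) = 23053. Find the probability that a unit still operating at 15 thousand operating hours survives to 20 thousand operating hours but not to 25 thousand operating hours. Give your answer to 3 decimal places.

This is the probability of reaching 20 but not 25, conditional on being operational at 15: (R(20) − R(25)) / R(15).
= (30005 − 23053) / 34076 = 6952 / 34076 = 0.204015.

0.204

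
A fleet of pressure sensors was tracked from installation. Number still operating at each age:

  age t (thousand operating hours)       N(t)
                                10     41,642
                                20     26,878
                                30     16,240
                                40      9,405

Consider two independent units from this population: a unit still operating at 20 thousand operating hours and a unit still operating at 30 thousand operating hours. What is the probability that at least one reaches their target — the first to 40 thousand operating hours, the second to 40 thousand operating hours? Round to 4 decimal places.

0.7264

p₁ = N(40)/N(20) = 9,405/26,878 = 0.349914; p₂ = N(40)/N(30) = 9,405/16,240 = 0.579126.
P(at least one) = 1 − (1−p₁)(1−p₂) = 1 − 0.650086 × 0.420874 = 0.726396.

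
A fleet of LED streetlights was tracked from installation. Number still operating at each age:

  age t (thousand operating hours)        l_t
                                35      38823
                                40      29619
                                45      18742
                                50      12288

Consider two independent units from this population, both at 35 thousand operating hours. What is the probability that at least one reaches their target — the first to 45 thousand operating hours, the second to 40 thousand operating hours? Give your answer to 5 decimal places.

p₁ = l_45/l_35 = 18742/38823 = 0.482755; p₂ = l_40/l_35 = 29619/38823 = 0.762924.
P(at least one) = 1 − (1−p₁)(1−p₂) = 1 − 0.517245 × 0.237076 = 0.877374.

0.87737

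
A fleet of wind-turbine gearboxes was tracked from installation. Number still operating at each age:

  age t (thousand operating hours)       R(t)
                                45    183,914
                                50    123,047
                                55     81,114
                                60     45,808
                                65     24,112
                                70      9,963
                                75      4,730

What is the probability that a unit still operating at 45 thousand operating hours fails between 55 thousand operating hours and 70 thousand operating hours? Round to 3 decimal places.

0.387

This is the probability of reaching 55 but not 70, conditional on being operational at 45: (R(55) − R(70)) / R(45).
= (81,114 − 9,963) / 183,914 = 71,151 / 183,914 = 0.386871.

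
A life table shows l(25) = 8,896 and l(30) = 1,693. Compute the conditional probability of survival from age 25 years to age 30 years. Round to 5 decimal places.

0.19031

The conditional survival probability is l(30)/l(25) = 1,693/8,896 = 0.190310.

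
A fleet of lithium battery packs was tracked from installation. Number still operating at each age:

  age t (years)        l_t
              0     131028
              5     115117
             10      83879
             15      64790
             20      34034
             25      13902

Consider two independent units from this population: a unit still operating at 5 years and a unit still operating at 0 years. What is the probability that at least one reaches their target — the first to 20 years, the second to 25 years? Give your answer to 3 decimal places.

0.370

p₁ = l_20/l_5 = 34034/115117 = 0.295647; p₂ = l_25/l_0 = 13902/131028 = 0.106099.
P(at least one) = 1 − (1−p₁)(1−p₂) = 1 − 0.704353 × 0.893901 = 0.370378.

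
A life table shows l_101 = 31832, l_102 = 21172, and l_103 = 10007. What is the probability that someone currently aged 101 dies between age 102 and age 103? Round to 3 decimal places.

We want 1|1q101 = (l_102 − l_103)/l_101.
This is the probability of reaching 102 but not 103, conditional on being alive at 101: (l_102 − l_103) / l_101.
= (21172 − 10007) / 31832 = 11165 / 31832 = 0.350748.

0.351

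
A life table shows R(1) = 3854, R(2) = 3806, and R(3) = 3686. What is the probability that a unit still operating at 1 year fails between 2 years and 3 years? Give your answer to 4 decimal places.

0.0311

This is the probability of reaching 2 but not 3, conditional on being operational at 1: (R(2) − R(3)) / R(1).
= (3806 − 3686) / 3854 = 120 / 3854 = 0.031136.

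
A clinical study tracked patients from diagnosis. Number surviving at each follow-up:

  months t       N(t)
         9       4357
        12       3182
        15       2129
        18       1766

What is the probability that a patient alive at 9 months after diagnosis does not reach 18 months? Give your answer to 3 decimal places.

P(die before 18 | alive at 9) = 1 − N(18)/N(9) = 1 − 1766/4357 = (2591)/4357 = 0.594675.

0.595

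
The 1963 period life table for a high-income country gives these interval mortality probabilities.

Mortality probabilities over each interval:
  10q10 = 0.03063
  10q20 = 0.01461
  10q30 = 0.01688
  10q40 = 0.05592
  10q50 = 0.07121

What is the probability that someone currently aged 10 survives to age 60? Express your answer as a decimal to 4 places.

50p10 = (1 − 0.03063) × (1 − 0.01461) × (1 − 0.01688) × (1 − 0.05592) × (1 − 0.07121).
= 0.96937 × 0.98539 × 0.98312 × 0.94408 × 0.92879 = 0.823437.

0.8234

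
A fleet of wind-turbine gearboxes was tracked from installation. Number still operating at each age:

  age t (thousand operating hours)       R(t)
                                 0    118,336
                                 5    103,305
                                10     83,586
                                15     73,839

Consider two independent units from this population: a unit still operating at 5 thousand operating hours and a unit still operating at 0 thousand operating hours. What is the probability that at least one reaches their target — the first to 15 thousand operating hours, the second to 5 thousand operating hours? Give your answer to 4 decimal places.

0.9638

p₁ = R(15)/R(5) = 73,839/103,305 = 0.714767; p₂ = R(5)/R(0) = 103,305/118,336 = 0.872980.
P(at least one) = 1 − (1−p₁)(1−p₂) = 1 − 0.285233 × 0.127020 = 0.963770.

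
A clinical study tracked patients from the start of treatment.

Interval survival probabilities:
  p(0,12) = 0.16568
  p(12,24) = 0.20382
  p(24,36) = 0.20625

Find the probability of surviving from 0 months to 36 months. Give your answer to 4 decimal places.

0.0070

The overall survival probability is 0.16568 × 0.20382 × 0.20625.
= 0.006965.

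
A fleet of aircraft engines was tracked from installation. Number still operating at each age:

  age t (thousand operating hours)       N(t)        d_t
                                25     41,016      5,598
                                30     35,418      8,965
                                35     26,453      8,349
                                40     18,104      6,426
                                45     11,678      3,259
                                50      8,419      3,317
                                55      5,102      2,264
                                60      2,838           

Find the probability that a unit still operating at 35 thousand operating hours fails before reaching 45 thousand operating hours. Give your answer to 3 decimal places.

P(fail before 45 | operational at 35) = 1 − N(45)/N(35) = 1 − 11,678/26,453 = (14,775)/26,453 = 0.558538.

0.559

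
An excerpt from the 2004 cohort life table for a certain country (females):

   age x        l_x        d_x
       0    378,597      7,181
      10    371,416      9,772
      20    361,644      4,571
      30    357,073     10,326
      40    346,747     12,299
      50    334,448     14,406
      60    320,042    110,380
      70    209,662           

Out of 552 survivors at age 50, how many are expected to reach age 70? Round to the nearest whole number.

346

The relevant probability is 209,662/334,448 = 0.626890.
Expected number = 552 × 0.626890 = 346.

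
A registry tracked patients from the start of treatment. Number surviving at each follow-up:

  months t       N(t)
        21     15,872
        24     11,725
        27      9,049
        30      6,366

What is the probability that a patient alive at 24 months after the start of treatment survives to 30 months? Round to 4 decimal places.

0.5429

The conditional survival probability is N(30)/N(24) = 6,366/11,725 = 0.542942.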